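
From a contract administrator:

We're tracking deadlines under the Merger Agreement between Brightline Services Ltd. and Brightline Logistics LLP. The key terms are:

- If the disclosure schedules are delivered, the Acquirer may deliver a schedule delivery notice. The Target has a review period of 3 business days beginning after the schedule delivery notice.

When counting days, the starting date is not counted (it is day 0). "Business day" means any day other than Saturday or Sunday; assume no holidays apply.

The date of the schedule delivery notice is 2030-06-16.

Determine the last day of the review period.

From Sunday, 2030-06-16, 3 business days (Jun 17, Jun 18, Jun 19, skipping weekends) brings us to Wednesday, 2030-06-19, which is the last day of the review period.

2030-06-19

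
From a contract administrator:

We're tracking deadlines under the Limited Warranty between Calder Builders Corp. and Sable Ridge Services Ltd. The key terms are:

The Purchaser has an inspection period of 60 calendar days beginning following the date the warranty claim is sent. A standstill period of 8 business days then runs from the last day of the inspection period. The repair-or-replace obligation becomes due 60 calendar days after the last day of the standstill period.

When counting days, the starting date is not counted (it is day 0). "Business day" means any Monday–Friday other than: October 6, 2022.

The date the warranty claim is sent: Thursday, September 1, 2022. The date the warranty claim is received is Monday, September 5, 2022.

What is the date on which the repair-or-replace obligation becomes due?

The last day of the inspection period: 60 calendar days after September 1, 2022 is October 31, 2022.
The last day of the standstill period: counting 8 business days from Monday, October 31, 2022 (Nov 1, Nov 2, Nov 3, Nov 4, Nov 7, Nov 8, Nov 9, Nov 10, skipping weekends) reaches Thursday, November 10, 2022.
Adding 60 calendar days to November 10, 2022 gives January 9, 2023, which is the date on which the repair-or-replace obligation becomes due.

January 9, 2023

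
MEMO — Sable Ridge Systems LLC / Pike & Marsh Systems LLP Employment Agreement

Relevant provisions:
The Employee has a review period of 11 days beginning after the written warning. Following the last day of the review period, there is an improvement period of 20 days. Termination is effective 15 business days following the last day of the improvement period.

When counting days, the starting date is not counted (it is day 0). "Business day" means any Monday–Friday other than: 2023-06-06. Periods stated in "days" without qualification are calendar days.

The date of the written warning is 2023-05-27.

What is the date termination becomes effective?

Adding 11 calendar days to 2023-05-27 gives 2023-06-07, which is the last day of the review period.
Adding 20 calendar days to 2023-06-07 gives 2023-06-27, which is the last day of the improvement period.
The date termination becomes effective: 15 business days after Tuesday, 2023-06-27, skipping weekends — Jun 28, Jun 29, Jun 30, Jul 3, …, Jul 14, Jul 17, Jul 18 — lands on Tuesday, 2023-07-18.

2023-07-18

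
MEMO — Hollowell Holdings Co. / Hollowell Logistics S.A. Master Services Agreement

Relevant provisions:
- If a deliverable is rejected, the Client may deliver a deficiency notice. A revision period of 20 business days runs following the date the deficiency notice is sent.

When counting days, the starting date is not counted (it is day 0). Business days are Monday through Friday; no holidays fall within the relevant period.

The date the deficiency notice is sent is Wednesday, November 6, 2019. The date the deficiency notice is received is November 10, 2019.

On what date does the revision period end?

December 4, 2019

From Wednesday, November 6, 2019, 20 business days (Nov 7, Nov 8, Nov 11, Nov 12, …, Dec 2, Dec 3, Dec 4, skipping weekends) brings us to Wednesday, December 4, 2019, which is the last day of the revision period.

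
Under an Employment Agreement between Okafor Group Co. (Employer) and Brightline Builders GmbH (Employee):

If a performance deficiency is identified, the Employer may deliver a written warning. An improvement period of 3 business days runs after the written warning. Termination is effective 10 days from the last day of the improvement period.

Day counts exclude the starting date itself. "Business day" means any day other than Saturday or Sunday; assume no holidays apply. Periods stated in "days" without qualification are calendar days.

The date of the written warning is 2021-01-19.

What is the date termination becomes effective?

From Tuesday, 2021-01-19, 3 business days (Jan 20, Jan 21, Jan 22, skipping weekends) brings us to Friday, 2021-01-22, which is the last day of the improvement period.
Adding 10 calendar days to 2021-01-22 gives 2021-02-01, which is the date termination becomes effective.

2021-02-01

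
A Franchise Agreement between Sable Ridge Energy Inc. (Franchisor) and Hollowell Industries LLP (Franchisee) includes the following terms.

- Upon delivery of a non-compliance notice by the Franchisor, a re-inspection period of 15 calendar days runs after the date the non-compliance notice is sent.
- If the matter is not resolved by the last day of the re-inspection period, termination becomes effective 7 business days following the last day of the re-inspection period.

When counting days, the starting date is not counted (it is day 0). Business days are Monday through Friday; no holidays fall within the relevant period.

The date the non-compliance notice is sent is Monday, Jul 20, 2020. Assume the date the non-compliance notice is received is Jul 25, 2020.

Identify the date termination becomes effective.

Aug 13, 2020

The last day of the re-inspection period: 15 calendar days after Jul 20, 2020 is Aug 4, 2020.
The date termination becomes effective: counting 7 business days from Tuesday, Aug 4, 2020 (Aug 5, Aug 6, Aug 7, Aug 10, Aug 11, Aug 12, Aug 13, skipping weekends) reaches Thursday, Aug 13, 2020.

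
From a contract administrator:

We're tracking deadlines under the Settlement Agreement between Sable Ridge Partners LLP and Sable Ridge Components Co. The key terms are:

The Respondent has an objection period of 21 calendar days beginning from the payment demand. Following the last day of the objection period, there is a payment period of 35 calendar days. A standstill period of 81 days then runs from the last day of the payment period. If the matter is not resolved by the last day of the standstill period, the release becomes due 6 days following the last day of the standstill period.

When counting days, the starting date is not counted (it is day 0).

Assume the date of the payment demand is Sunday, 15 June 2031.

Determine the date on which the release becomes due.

Adding 21 calendar days to 15 June 2031 gives 6 July 2031, which is the last day of the objection period.
Adding 35 calendar days to 6 July 2031 gives 10 August 2031, which is the last day of the payment period.
The last day of the standstill period: 81 calendar days after 10 August 2031 is 30 October 2031.
Adding 6 calendar days to 30 October 2031 gives 5 November 2031, which is the date on which the release becomes due.

5 November 2031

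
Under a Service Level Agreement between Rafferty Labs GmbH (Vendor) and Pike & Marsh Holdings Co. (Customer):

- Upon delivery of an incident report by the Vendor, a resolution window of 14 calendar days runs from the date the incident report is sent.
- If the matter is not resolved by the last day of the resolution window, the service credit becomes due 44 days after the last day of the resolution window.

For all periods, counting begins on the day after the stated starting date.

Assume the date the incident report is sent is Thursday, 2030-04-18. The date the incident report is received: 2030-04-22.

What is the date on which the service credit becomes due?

2030-06-15

The last day of the resolution window: 14 calendar days after 2030-04-18 is 2030-05-02.
Adding 44 calendar days to 2030-05-02 gives 2030-06-15, which is the date on which the service credit becomes due.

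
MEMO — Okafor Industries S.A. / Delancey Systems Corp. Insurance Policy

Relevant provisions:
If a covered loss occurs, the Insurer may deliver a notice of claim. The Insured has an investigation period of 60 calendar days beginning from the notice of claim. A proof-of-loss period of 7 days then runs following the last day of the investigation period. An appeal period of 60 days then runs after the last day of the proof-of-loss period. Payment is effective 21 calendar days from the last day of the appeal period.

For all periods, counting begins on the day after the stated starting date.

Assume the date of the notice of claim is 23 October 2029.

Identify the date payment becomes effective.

20 March 2030

The last day of the investigation period: 23 October 2029 + 60 days = 22 December 2029.
The last day of the proof-of-loss period: 22 December 2029 + 7 days = 29 December 2029.
The last day of the appeal period: 29 December 2029 + 60 days = 27 February 2030.
Adding 21 calendar days to 27 February 2030 gives 20 March 2030, which is the date payment becomes effective.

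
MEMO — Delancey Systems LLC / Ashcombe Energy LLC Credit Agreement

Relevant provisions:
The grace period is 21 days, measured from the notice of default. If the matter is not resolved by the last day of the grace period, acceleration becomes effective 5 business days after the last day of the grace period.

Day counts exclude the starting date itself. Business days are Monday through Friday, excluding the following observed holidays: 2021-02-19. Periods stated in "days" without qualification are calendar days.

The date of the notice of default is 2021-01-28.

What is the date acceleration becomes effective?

2021-02-26

Adding 21 calendar days to 2021-01-28 gives 2021-02-18, which is the last day of the grace period.
The date acceleration becomes effective: counting 5 business days from Thursday, 2021-02-18 (Feb 22, Feb 23, Feb 24, Feb 25, Feb 26, skipping weekends and the listed holiday on Feb 19) reaches Friday, 2021-02-26.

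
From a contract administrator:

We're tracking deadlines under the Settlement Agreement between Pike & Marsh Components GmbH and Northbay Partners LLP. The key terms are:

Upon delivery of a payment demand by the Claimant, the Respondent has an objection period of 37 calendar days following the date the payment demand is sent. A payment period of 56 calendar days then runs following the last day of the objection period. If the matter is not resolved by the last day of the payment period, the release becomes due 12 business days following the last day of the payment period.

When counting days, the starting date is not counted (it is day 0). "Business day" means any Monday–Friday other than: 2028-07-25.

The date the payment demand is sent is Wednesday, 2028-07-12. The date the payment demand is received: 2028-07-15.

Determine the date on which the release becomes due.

2028-10-31

The last day of the objection period: 37 calendar days after 2028-07-12 is 2028-08-18.
The last day of the payment period: 56 calendar days after 2028-08-18 is 2028-10-13.
The date on which the release becomes due: counting 12 business days from Friday, 2028-10-13 (Oct 16, Oct 17, Oct 18, Oct 19, …, Oct 27, Oct 30, Oct 31, skipping weekends) reaches Tuesday, 2028-10-31.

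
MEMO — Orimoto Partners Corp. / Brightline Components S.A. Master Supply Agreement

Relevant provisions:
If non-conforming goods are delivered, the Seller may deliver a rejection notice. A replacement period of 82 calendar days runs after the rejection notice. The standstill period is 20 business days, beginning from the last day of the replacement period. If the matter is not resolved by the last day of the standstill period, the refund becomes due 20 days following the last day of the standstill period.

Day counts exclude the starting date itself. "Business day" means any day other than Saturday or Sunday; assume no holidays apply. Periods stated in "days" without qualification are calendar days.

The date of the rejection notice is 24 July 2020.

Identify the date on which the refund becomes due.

The last day of the replacement period: 82 calendar days after 24 July 2020 is 14 October 2020.
From Wednesday, 14 October 2020, 20 business days (Oct 15, Oct 16, Oct 19, Oct 20, …, Nov 9, Nov 10, Nov 11, skipping weekends) brings us to Wednesday, 11 November 2020, which is the last day of the standstill period.
The date on which the refund becomes due: 11 November 2020 + 20 days = 1 December 2020.

1 December 2020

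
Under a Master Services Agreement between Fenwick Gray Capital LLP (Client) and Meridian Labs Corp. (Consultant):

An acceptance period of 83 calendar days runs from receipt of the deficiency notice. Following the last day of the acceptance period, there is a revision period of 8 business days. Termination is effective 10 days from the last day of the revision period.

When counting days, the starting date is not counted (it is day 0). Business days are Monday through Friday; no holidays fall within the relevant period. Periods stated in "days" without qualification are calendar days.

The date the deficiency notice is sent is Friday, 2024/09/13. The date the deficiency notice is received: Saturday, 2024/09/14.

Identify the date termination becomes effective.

The last day of the acceptance period: 2024/09/14 + 83 days = 2024/12/06.
The last day of the revision period: 8 business days after Friday, 2024/12/06, skipping weekends — Dec 9, Dec 10, Dec 11, Dec 12, Dec 13, Dec 16, Dec 17, Dec 18 — lands on Wednesday, 2024/12/18.
The date termination becomes effective: 2024/12/18 + 10 days = 2024/12/28.

2024/12/28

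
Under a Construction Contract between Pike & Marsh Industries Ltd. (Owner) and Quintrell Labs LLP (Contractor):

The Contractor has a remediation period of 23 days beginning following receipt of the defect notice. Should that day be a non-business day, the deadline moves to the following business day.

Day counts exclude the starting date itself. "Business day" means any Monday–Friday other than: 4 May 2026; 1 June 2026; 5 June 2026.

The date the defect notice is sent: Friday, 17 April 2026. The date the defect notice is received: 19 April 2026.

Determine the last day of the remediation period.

12 May 2026

Adding 23 calendar days to 19 April 2026 gives 12 May 2026, which is the last day of the remediation period. 12 May 2026 is a Tuesday and is not a listed holiday, so no roll-forward applies.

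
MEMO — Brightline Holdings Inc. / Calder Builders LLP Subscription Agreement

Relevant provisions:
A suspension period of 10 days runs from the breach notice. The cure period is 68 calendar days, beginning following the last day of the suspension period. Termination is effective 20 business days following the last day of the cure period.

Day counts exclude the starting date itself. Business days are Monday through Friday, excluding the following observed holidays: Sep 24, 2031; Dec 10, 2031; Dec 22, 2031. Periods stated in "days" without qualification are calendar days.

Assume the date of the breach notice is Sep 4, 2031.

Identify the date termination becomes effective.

Dec 23, 2031

The last day of the suspension period: Sep 4, 2031 + 10 days = Sep 14, 2031.
The last day of the cure period: 68 calendar days after Sep 14, 2031 is Nov 21, 2031.
From Friday, Nov 21, 2031, 20 business days (Nov 24, Nov 25, Nov 26, Nov 27, …, Dec 18, Dec 19, Dec 23, skipping weekends and the listed holidays on Dec 10, Dec 22) brings us to Tuesday, Dec 23, 2031, which is the date termination becomes effective.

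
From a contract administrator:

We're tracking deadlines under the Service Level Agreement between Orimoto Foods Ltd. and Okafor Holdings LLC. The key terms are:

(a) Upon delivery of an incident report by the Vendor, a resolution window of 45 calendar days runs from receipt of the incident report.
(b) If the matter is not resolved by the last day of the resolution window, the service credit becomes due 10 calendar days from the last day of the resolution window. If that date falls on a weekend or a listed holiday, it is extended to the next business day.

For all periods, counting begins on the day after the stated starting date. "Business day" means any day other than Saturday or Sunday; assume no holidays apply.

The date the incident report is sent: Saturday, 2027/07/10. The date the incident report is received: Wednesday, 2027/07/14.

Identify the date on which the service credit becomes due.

2027/09/07

The last day of the resolution window: 2027/07/14 + 45 days = 2027/08/28.
The date on which the service credit becomes due: 10 calendar days after 2027/08/28 is 2027/09/07. 2027/09/07 is a Tuesday, so no roll-forward applies.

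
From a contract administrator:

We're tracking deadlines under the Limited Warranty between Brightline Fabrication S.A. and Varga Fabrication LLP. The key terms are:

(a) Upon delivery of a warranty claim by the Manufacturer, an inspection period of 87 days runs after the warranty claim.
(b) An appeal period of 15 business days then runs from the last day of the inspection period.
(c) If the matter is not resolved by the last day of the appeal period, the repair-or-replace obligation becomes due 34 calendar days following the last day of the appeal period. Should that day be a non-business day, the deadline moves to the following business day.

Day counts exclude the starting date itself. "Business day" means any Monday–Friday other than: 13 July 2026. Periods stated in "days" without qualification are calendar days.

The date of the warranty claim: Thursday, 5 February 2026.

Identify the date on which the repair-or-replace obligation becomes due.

Adding 87 calendar days to 5 February 2026 gives 3 May 2026, which is the last day of the inspection period.
From Sunday, 3 May 2026, 15 business days (May 4, May 5, May 6, May 7, …, May 20, May 21, May 22, skipping weekends) brings us to Friday, 22 May 2026, which is the last day of the appeal period.
Adding 34 calendar days to 22 May 2026 gives 25 June 2026, which is the date on which the repair-or-replace obligation becomes due. 25 June 2026 is a Thursday and is not a listed holiday, so no roll-forward applies.

25 June 2026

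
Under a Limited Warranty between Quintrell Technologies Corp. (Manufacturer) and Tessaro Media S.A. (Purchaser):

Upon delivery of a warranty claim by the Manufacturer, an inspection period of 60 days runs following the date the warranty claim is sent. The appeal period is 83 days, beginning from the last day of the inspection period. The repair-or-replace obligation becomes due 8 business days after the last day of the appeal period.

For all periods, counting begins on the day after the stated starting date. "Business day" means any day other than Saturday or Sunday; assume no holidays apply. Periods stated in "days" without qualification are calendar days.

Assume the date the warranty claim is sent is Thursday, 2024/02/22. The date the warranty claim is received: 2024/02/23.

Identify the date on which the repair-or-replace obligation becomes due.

2024/07/24

Adding 60 calendar days to 2024/02/22 gives 2024/04/22, which is the last day of the inspection period.
The last day of the appeal period: 83 calendar days after 2024/04/22 is 2024/07/14.
From Sunday, 2024/07/14, 8 business days (Jul 15, Jul 16, Jul 17, Jul 18, Jul 19, Jul 22, Jul 23, Jul 24, skipping weekends) brings us to Wednesday, 2024/07/24, which is the date on which the repair-or-replace obligation becomes due.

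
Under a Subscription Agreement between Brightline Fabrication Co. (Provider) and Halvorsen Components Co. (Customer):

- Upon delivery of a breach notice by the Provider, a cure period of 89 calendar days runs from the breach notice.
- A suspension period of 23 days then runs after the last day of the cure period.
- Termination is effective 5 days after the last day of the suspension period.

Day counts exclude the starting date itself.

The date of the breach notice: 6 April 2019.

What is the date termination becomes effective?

1 August 2019

The last day of the cure period: 6 April 2019 + 89 days = 4 July 2019.
Adding 23 calendar days to 4 July 2019 gives 27 July 2019, which is the last day of the suspension period.
The date termination becomes effective: 27 July 2019 + 5 days = 1 August 2019.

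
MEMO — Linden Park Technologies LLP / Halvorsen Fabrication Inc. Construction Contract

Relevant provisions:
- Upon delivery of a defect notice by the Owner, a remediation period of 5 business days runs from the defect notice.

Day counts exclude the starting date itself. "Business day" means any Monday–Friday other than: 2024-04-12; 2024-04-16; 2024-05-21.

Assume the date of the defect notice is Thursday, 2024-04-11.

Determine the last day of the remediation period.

The last day of the remediation period: counting 5 business days from Thursday, 2024-04-11 (Apr 15, Apr 17, Apr 18, Apr 19, Apr 22, skipping weekends and the listed holidays on Apr 12, Apr 16) reaches Monday, 2024-04-22.

2024-04-22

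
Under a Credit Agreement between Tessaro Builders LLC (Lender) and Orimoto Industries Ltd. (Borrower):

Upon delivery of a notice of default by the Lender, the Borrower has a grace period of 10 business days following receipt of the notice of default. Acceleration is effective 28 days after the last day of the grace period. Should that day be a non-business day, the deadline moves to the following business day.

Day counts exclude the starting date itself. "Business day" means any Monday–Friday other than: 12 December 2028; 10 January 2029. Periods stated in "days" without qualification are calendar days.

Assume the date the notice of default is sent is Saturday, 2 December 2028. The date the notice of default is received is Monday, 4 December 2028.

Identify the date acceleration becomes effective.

The last day of the grace period: 10 business days after Monday, 4 December 2028, skipping weekends and the listed holiday on Dec 12 — Dec 5, Dec 6, Dec 7, Dec 8, Dec 11, Dec 13, Dec 14, Dec 15, Dec 18, Dec 19 — lands on Tuesday, 19 December 2028.
The date acceleration becomes effective: 19 December 2028 + 28 days = 16 January 2029. 16 January 2029 is a Tuesday and is not a listed holiday, so no roll-forward applies.

16 January 2029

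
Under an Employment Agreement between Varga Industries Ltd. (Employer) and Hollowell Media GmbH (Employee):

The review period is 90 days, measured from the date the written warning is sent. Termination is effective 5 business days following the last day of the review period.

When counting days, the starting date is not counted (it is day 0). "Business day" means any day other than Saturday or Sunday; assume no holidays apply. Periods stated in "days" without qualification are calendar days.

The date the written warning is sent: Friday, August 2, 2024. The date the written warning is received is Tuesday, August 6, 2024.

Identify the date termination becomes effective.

November 7, 2024

The last day of the review period: August 2, 2024 + 90 days = October 31, 2024.
The date termination becomes effective: 5 business days after Thursday, October 31, 2024, skipping weekends — Nov 1, Nov 4, Nov 5, Nov 6, Nov 7 — lands on Thursday, November 7, 2024.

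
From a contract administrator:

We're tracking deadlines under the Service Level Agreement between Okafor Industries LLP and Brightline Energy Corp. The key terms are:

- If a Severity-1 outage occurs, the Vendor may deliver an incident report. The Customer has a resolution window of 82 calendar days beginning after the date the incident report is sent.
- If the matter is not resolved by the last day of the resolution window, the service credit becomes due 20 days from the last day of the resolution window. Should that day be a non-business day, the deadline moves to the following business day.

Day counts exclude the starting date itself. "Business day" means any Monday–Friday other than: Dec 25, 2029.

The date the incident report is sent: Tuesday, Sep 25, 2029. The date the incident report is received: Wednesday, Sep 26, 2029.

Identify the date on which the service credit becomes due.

Jan 7, 2030

The last day of the resolution window: 82 calendar days after Sep 25, 2029 is Dec 16, 2029.
The date on which the service credit becomes due: Dec 16, 2029 + 20 days = Jan 5, 2030. That falls on a Saturday, so it rolls to the next business day, Monday, Jan 7, 2030.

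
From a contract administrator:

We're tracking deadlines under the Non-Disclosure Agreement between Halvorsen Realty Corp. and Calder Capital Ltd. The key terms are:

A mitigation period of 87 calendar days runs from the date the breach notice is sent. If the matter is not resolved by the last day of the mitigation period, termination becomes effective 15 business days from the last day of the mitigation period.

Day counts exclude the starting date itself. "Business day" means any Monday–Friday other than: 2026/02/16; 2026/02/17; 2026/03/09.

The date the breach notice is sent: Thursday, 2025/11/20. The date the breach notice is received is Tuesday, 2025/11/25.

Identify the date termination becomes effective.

The last day of the mitigation period: 2025/11/20 + 87 days = 2026/02/15.
The date termination becomes effective: counting 15 business days from Sunday, 2026/02/15 (Feb 18, Feb 19, Feb 20, Feb 23, …, Mar 6, Mar 10, Mar 11, skipping weekends and the listed holidays on Feb 16, Feb 17, Mar 9) reaches Wednesday, 2026/03/11.

2026/03/11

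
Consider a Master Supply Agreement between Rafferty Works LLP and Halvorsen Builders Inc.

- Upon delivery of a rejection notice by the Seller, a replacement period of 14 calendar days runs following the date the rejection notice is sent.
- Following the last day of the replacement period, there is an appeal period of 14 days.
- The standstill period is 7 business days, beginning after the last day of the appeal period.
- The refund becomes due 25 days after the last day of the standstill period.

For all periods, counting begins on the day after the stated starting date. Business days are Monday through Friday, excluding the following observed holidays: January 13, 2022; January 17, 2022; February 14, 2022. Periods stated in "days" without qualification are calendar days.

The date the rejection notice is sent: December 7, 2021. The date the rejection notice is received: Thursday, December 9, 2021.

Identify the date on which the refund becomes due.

The last day of the replacement period: December 7, 2021 + 14 days = December 21, 2021.
Adding 14 calendar days to December 21, 2021 gives January 4, 2022, which is the last day of the appeal period.
The last day of the standstill period: counting 7 business days from Tuesday, January 4, 2022 (Jan 5, Jan 6, Jan 7, Jan 10, Jan 11, Jan 12, Jan 14, skipping weekends and the listed holiday on Jan 13) reaches Friday, January 14, 2022.
The date on which the refund becomes due: 25 calendar days after January 14, 2022 is February 8, 2022.

February 8, 2022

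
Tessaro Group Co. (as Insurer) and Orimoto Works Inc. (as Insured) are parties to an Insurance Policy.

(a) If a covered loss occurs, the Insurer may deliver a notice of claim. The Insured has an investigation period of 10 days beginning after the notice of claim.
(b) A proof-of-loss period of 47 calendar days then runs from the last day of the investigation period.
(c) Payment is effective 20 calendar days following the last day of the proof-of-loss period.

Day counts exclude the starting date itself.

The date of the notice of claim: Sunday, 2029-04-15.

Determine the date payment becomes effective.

2029-07-01

Adding 10 calendar days to 2029-04-15 gives 2029-04-25, which is the last day of the investigation period.
The last day of the proof-of-loss period: 2029-04-25 + 47 days = 2029-06-11.
The date payment becomes effective: 2029-06-11 + 20 days = 2029-07-01.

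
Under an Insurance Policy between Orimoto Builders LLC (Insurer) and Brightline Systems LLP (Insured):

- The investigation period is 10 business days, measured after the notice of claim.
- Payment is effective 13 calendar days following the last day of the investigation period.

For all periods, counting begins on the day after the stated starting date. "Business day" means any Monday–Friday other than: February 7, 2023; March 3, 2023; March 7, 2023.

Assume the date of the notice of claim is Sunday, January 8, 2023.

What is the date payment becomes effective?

The last day of the investigation period: counting 10 business days from Sunday, January 8, 2023 (Jan 9, Jan 10, Jan 11, Jan 12, Jan 13, Jan 16, Jan 17, Jan 18, Jan 19, Jan 20, skipping weekends) reaches Friday, January 20, 2023.
The date payment becomes effective: 13 calendar days after January 20, 2023 is February 2, 2023.

February 2, 2023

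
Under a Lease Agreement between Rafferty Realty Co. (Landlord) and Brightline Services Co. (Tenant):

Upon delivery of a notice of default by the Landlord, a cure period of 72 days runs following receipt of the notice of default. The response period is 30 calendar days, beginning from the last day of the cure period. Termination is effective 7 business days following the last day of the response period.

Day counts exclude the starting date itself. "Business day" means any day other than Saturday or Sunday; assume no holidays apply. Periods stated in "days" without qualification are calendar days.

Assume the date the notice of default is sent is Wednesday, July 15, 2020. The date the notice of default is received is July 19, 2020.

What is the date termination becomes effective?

Adding 72 calendar days to July 19, 2020 gives September 29, 2020, which is the last day of the cure period.
Adding 30 calendar days to September 29, 2020 gives October 29, 2020, which is the last day of the response period.
From Thursday, October 29, 2020, 7 business days (Oct 30, Nov 2, Nov 3, Nov 4, Nov 5, Nov 6, Nov 9, skipping weekends) brings us to Monday, November 9, 2020, which is the date termination becomes effective.

November 9, 2020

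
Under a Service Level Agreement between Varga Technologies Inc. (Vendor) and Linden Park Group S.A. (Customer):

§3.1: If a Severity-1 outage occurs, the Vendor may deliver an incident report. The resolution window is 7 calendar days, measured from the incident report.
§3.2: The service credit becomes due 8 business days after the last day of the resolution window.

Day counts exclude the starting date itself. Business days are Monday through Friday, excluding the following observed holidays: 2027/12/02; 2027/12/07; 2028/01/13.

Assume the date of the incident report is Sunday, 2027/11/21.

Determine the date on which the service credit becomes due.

The last day of the resolution window: 7 calendar days after 2027/11/21 is 2027/11/28.
The date on which the service credit becomes due: counting 8 business days from Sunday, 2027/11/28 (Nov 29, Nov 30, Dec 1, Dec 3, Dec 6, Dec 8, Dec 9, Dec 10, skipping weekends and the listed holidays on Dec 2, Dec 7) reaches Friday, 2027/12/10.

2027/12/10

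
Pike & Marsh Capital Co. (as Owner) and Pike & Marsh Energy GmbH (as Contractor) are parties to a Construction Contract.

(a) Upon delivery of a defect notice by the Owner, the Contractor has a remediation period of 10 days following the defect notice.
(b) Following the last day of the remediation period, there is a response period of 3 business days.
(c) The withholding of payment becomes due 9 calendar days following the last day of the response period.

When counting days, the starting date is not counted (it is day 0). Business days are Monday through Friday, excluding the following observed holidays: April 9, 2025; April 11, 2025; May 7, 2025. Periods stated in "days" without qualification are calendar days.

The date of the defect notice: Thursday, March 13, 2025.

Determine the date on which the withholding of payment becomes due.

The last day of the remediation period: March 13, 2025 + 10 days = March 23, 2025.
The last day of the response period: counting 3 business days from Sunday, March 23, 2025 (Mar 24, Mar 25, Mar 26, skipping weekends) reaches Wednesday, March 26, 2025.
The date on which the withholding of payment becomes due: March 26, 2025 + 9 days = April 4, 2025.

April 4, 2025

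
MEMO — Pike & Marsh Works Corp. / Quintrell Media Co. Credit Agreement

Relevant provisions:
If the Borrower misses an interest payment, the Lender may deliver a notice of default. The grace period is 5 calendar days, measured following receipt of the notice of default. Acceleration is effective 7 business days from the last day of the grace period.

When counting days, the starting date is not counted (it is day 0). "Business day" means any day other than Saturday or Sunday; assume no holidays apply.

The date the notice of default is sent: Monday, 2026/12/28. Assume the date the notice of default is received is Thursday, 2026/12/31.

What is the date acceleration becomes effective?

2027/01/14

Adding 5 calendar days to 2026/12/31 gives 2027/01/05, which is the last day of the grace period.
The date acceleration becomes effective: counting 7 business days from Tuesday, 2027/01/05 (Jan 6, Jan 7, Jan 8, Jan 11, Jan 12, Jan 13, Jan 14, skipping weekends) reaches Thursday, 2027/01/14.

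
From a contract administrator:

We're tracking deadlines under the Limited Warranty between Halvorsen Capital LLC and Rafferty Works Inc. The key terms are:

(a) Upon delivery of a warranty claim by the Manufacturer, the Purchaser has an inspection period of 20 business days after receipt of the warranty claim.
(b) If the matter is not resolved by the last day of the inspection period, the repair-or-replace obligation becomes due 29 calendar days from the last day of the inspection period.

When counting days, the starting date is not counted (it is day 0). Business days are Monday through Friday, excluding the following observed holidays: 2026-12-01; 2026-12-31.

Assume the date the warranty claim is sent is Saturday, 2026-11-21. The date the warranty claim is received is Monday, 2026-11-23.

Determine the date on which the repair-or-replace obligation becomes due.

The last day of the inspection period: 20 business days after Monday, 2026-11-23, skipping weekends and the listed holiday on Dec 1 — Nov 24, Nov 25, Nov 26, Nov 27, …, Dec 18, Dec 21, Dec 22 — lands on Tuesday, 2026-12-22.
The date on which the repair-or-replace obligation becomes due: 2026-12-22 + 29 days = 2027-01-20.

2027-01-20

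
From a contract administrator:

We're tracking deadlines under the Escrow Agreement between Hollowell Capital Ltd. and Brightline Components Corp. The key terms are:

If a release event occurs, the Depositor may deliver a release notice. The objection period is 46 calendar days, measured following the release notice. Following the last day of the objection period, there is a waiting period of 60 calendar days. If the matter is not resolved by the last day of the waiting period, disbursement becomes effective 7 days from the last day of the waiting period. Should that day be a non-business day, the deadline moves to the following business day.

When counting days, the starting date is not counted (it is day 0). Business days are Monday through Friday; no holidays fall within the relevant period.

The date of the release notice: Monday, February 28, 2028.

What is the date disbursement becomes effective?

June 20, 2028

The last day of the objection period: February 28, 2028 + 46 days = April 14, 2028.
The last day of the waiting period: April 14, 2028 + 60 days = June 13, 2028.
Adding 7 calendar days to June 13, 2028 gives June 20, 2028, which is the date disbursement becomes effective. June 20, 2028 is a Tuesday, so no roll-forward applies.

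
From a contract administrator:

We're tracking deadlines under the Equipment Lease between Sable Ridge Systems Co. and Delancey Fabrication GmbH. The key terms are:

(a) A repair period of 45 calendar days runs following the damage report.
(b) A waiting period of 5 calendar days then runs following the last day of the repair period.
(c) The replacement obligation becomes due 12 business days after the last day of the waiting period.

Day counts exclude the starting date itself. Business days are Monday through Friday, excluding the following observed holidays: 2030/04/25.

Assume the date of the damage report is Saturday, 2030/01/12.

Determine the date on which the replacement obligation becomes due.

2030/03/19

The last day of the repair period: 2030/01/12 + 45 days = 2030/02/26.
Adding 5 calendar days to 2030/02/26 gives 2030/03/03, which is the last day of the waiting period.
The date on which the replacement obligation becomes due: 12 business days after Sunday, 2030/03/03, skipping weekends — Mar 4, Mar 5, Mar 6, Mar 7, …, Mar 15, Mar 18, Mar 19 — lands on Tuesday, 2030/03/19.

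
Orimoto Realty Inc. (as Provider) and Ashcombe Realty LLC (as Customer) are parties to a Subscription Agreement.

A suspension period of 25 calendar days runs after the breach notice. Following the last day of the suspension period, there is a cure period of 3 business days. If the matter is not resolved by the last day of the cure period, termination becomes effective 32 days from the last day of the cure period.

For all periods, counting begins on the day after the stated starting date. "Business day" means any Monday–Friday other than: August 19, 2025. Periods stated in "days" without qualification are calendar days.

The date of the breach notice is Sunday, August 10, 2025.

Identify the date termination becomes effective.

The last day of the suspension period: 25 calendar days after August 10, 2025 is September 4, 2025.
The last day of the cure period: counting 3 business days from Thursday, September 4, 2025 (Sep 5, Sep 8, Sep 9, skipping weekends) reaches Tuesday, September 9, 2025.
The date termination becomes effective: September 9, 2025 + 32 days = October 11, 2025.

October 11, 2025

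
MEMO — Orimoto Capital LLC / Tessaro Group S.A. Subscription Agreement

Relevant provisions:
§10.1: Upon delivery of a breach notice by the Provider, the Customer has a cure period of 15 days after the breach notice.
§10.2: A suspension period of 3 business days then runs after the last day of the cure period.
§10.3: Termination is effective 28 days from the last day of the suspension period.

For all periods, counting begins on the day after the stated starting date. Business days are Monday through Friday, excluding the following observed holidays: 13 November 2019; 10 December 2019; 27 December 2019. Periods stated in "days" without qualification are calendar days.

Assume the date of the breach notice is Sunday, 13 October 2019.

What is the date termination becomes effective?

28 November 2019

The last day of the cure period: 13 October 2019 + 15 days = 28 October 2019.
The last day of the suspension period: counting 3 business days from Monday, 28 October 2019 (Oct 29, Oct 30, Oct 31, skipping weekends) reaches Thursday, 31 October 2019.
The date termination becomes effective: 31 October 2019 + 28 days = 28 November 2019.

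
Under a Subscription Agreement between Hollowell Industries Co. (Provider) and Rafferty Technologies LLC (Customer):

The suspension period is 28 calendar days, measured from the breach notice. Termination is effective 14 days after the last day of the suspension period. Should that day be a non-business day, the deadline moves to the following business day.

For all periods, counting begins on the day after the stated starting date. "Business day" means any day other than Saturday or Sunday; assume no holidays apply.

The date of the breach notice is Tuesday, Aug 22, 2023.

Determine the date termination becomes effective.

Adding 28 calendar days to Aug 22, 2023 gives Sep 19, 2023, which is the last day of the suspension period.
The date termination becomes effective: Sep 19, 2023 + 14 days = Oct 3, 2023. Oct 3, 2023 is a Tuesday, so no roll-forward applies.

Oct 3, 2023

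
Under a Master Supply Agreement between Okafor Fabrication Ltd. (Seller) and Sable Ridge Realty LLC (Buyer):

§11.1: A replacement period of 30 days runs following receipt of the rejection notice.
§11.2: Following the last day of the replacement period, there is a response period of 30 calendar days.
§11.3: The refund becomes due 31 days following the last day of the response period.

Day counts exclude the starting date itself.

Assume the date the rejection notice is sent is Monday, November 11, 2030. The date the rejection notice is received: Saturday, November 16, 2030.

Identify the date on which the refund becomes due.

The last day of the replacement period: 30 calendar days after November 16, 2030 is December 16, 2030.
The last day of the response period: 30 calendar days after December 16, 2030 is January 15, 2031.
The date on which the refund becomes due: 31 calendar days after January 15, 2031 is February 15, 2031.

February 15, 2031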